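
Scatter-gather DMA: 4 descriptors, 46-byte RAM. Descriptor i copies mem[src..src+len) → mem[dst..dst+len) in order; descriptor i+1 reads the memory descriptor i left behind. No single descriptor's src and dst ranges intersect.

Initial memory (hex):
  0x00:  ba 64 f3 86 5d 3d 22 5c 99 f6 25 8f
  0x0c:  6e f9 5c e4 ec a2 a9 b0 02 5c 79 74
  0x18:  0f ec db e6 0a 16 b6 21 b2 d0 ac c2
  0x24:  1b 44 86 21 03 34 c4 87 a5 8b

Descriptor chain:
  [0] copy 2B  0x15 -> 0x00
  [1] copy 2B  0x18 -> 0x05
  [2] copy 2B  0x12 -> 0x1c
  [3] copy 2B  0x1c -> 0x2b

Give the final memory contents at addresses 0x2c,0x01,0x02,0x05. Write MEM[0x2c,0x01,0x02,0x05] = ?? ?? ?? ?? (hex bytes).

[0] 0x15->0x00 len=2 : 5c 79
[1] 0x18->0x05 len=2 : 0f ec
[2] 0x12->0x1c len=2 : a9 b0
[3] 0x1c->0x2b len=2 : a9 b0
query mem[0x2c]=0xb0, mem[0x01]=0x79, mem[0x02]=0xf3, mem[0x05]=0x0f

MEM[0x2c,0x01,0x02,0x05] = b0 79 f3 0f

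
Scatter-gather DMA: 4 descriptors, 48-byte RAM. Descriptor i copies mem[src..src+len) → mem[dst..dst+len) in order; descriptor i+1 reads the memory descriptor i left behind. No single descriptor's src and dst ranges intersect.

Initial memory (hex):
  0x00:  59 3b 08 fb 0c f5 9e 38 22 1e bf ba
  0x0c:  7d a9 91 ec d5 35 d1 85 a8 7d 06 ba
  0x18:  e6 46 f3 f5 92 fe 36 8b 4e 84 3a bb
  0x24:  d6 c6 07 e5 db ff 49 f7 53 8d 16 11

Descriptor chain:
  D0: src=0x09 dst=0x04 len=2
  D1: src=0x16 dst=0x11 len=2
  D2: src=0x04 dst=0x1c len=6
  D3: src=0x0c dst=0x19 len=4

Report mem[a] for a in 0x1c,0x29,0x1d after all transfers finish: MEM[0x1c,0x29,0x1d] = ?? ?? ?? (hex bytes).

MEM[0x1c,0x29,0x1d] = ec ff bf

  after D0: wrote 2B at 0x04 = 1ebf
  after D1: wrote 2B at 0x11 = 06ba
  after D2: wrote 6B at 0x1c = 1ebf9e38221e
  after D3: wrote 4B at 0x19 = 7da991ec
query mem[0x1c]=0xec, mem[0x29]=0xff, mem[0x1d]=0xbf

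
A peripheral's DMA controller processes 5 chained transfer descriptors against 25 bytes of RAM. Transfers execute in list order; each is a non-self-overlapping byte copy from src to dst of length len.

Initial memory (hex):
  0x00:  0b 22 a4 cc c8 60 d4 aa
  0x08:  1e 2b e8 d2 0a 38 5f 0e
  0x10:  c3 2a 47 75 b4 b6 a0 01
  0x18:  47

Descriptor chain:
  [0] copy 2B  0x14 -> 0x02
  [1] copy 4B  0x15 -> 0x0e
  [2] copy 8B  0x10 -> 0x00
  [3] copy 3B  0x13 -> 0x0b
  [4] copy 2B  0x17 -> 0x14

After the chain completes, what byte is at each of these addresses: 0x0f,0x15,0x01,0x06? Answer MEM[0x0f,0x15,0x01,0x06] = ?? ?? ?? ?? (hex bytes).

MEM[0x0f,0x15,0x01,0x06] = a0 47 47 a0

  after D0: wrote 2B at 0x02 = b4b6
  after D1: wrote 4B at 0x0e = b6a00147
  after D2: wrote 8B at 0x00 = 01474775b4b6a001
  after D3: wrote 3B at 0x0b = 75b4b6
  after D4: wrote 2B at 0x14 = 0147
query mem[0x0f]=0xa0, mem[0x15]=0x47, mem[0x01]=0x47, mem[0x06]=0xa0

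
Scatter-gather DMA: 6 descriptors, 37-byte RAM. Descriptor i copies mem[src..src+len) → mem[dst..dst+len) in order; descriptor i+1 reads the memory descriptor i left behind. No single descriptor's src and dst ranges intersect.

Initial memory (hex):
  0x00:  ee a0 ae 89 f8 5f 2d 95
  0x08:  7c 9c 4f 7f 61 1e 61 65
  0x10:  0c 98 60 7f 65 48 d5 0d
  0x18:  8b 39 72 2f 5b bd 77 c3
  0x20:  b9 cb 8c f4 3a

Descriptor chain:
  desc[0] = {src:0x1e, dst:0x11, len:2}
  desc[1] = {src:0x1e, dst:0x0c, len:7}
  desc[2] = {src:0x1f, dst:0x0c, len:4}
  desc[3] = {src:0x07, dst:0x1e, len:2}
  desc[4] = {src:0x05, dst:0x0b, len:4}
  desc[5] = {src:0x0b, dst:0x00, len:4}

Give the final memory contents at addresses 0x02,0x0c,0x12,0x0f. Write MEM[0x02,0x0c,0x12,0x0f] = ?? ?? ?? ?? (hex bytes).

D0: mem[0x11..0x12] <- [77 c3]
D1: mem[0x0c..0x12] <- [77 c3 b9 cb 8c f4 3a]
D2: mem[0x0c..0x0f] <- [c3 b9 cb 8c]
D3: mem[0x1e..0x1f] <- [95 7c]
D4: mem[0x0b..0x0e] <- [5f 2d 95 7c]
D5: mem[0x00..0x03] <- [5f 2d 95 7c]
query mem[0x02]=0x95, mem[0x0c]=0x2d, mem[0x12]=0x3a, mem[0x0f]=0x8c

MEM[0x02,0x0c,0x12,0x0f] = 95 2d 3a 8c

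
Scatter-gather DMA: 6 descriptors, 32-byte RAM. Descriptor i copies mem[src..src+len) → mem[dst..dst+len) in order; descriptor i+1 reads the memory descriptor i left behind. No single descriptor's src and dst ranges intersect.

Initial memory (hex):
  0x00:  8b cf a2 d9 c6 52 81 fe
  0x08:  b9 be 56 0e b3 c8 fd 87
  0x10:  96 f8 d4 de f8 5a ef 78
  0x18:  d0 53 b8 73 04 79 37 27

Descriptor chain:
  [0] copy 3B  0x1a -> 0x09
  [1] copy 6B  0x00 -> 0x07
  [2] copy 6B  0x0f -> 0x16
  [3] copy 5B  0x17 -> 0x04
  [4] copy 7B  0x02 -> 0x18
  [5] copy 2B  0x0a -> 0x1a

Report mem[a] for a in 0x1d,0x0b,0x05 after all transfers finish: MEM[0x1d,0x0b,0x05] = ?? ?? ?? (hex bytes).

MEM[0x1d,0x0b,0x05] = de c6 f8

[0] 0x1a->0x09 len=3 : b8 73 04
[1] 0x00->0x07 len=6 : 8b cf a2 d9 c6 52
[2] 0x0f->0x16 len=6 : 87 96 f8 d4 de f8
[3] 0x17->0x04 len=5 : 96 f8 d4 de f8
[4] 0x02->0x18 len=7 : a2 d9 96 f8 d4 de f8
[5] 0x0a->0x1a len=2 : d9 c6
query mem[0x1d]=0xde, mem[0x0b]=0xc6, mem[0x05]=0xf8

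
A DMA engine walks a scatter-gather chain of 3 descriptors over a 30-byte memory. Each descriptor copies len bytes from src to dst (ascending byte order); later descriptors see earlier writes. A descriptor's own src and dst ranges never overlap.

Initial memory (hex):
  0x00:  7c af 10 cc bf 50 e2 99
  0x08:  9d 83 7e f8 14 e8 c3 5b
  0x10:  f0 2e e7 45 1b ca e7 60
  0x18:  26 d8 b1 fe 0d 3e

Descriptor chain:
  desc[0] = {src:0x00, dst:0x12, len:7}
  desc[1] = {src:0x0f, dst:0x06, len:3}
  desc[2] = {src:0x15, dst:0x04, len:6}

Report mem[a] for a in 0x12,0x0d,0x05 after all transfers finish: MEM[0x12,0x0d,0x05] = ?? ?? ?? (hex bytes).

D0: mem[0x12..0x18] <- [7c af 10 cc bf 50 e2]
D1: mem[0x06..0x08] <- [5b f0 2e]
D2: mem[0x04..0x09] <- [cc bf 50 e2 d8 b1]
query mem[0x12]=0x7c, mem[0x0d]=0xe8, mem[0x05]=0xbf

MEM[0x12,0x0d,0x05] = 7c e8 bf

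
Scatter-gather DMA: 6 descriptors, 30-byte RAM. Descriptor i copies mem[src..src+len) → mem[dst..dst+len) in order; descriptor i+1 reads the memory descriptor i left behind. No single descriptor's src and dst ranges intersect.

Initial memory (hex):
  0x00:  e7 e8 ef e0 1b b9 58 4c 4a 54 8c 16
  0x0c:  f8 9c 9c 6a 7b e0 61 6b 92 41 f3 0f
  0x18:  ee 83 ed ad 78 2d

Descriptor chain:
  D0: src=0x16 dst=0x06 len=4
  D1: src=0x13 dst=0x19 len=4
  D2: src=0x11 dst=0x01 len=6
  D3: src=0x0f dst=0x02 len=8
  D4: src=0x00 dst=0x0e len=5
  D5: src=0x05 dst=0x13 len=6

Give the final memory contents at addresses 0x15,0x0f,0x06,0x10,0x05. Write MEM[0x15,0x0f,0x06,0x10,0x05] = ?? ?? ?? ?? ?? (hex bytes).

MEM[0x15,0x0f,0x06,0x10,0x05] = 92 e0 6b 6a 61

[0] 0x16->0x06 len=4 : f3 0f ee 83
[1] 0x13->0x19 len=4 : 6b 92 41 f3
[2] 0x11->0x01 len=6 : e0 61 6b 92 41 f3
[3] 0x0f->0x02 len=8 : 6a 7b e0 61 6b 92 41 f3
[4] 0x00->0x0e len=5 : e7 e0 6a 7b e0
[5] 0x05->0x13 len=6 : 61 6b 92 41 f3 8c
query mem[0x15]=0x92, mem[0x0f]=0xe0, mem[0x06]=0x6b, mem[0x10]=0x6a, mem[0x05]=0x61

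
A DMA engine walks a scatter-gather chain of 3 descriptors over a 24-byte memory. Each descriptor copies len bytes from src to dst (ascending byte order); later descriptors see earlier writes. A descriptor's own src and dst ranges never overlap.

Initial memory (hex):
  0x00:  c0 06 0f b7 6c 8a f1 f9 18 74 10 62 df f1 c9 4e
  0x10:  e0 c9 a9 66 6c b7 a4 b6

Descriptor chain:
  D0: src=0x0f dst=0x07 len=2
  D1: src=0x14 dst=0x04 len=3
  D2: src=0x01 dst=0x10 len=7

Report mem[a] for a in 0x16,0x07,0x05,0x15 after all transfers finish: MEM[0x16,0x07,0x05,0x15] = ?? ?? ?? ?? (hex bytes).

MEM[0x16,0x07,0x05,0x15] = 4e 4e b7 a4

D0: mem[0x07..0x08] <- [4e e0]
D1: mem[0x04..0x06] <- [6c b7 a4]
D2: mem[0x10..0x16] <- [06 0f b7 6c b7 a4 4e]
query mem[0x16]=0x4e, mem[0x07]=0x4e, mem[0x05]=0xb7, mem[0x15]=0xa4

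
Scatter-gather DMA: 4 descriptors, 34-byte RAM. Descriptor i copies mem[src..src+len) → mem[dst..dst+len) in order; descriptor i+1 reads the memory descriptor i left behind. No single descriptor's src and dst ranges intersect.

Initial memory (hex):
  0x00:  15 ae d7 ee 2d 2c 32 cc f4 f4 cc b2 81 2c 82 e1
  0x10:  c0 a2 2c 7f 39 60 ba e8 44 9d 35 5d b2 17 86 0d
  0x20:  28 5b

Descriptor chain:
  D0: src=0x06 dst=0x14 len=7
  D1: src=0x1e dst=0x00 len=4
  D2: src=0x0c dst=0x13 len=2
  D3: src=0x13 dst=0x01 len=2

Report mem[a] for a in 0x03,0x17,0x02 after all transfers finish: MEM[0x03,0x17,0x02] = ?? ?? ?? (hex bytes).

MEM[0x03,0x17,0x02] = 5b f4 2c

D0: mem[0x14..0x1a] <- [32 cc f4 f4 cc b2 81]
D1: mem[0x00..0x03] <- [86 0d 28 5b]
D2: mem[0x13..0x14] <- [81 2c]
D3: mem[0x01..0x02] <- [81 2c]
query mem[0x03]=0x5b, mem[0x17]=0xf4, mem[0x02]=0x2c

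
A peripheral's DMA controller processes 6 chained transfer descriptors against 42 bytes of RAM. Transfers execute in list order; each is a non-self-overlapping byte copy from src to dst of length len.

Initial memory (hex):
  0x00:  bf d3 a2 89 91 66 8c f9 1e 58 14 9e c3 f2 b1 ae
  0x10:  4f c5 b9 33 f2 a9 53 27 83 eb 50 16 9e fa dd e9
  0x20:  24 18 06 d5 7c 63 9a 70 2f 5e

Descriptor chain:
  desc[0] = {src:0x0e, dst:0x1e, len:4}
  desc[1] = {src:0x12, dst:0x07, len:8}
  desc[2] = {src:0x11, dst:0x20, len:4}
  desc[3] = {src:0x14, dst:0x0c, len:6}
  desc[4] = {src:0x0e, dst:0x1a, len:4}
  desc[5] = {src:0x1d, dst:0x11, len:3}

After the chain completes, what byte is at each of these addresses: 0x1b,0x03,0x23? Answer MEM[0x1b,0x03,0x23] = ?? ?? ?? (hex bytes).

D0: mem[0x1e..0x21] <- [b1 ae 4f c5]
D1: mem[0x07..0x0e] <- [b9 33 f2 a9 53 27 83 eb]
D2: mem[0x20..0x23] <- [c5 b9 33 f2]
D3: mem[0x0c..0x11] <- [f2 a9 53 27 83 eb]
D4: mem[0x1a..0x1d] <- [53 27 83 eb]
D5: mem[0x11..0x13] <- [eb b1 ae]
query mem[0x1b]=0x27, mem[0x03]=0x89, mem[0x23]=0xf2

MEM[0x1b,0x03,0x23] = 27 89 f2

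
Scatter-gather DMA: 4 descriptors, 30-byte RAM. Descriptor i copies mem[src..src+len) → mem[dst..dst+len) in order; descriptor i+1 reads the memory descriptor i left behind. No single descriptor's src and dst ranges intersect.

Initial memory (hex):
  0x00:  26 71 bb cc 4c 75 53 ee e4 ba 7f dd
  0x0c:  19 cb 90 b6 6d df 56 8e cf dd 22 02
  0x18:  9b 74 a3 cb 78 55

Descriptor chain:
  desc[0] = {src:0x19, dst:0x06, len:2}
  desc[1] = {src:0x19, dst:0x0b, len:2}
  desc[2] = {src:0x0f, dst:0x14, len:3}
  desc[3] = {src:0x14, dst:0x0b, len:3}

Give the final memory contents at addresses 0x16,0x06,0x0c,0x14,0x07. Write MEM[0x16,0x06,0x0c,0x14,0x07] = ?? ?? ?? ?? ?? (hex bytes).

MEM[0x16,0x06,0x0c,0x14,0x07] = df 74 6d b6 a3

[0] 0x19->0x06 len=2 : 74 a3
[1] 0x19->0x0b len=2 : 74 a3
[2] 0x0f->0x14 len=3 : b6 6d df
[3] 0x14->0x0b len=3 : b6 6d df
query mem[0x16]=0xdf, mem[0x06]=0x74, mem[0x0c]=0x6d, mem[0x14]=0xb6, mem[0x07]=0xa3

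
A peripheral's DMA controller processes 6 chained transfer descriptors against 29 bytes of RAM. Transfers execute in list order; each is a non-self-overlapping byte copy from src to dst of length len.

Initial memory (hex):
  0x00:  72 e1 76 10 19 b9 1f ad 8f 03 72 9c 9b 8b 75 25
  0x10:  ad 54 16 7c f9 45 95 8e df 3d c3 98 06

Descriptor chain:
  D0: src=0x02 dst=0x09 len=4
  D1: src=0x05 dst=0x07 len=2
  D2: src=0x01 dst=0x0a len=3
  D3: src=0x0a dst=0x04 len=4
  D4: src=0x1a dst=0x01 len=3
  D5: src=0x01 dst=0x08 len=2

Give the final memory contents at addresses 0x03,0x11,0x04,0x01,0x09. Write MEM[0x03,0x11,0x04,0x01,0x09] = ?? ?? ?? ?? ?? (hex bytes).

D0: mem[0x09..0x0c] <- [76 10 19 b9]
D1: mem[0x07..0x08] <- [b9 1f]
D2: mem[0x0a..0x0c] <- [e1 76 10]
D3: mem[0x04..0x07] <- [e1 76 10 8b]
D4: mem[0x01..0x03] <- [c3 98 06]
D5: mem[0x08..0x09] <- [c3 98]
query mem[0x03]=0x06, mem[0x11]=0x54, mem[0x04]=0xe1, mem[0x01]=0xc3, mem[0x09]=0x98

MEM[0x03,0x11,0x04,0x01,0x09] = 06 54 e1 c3 98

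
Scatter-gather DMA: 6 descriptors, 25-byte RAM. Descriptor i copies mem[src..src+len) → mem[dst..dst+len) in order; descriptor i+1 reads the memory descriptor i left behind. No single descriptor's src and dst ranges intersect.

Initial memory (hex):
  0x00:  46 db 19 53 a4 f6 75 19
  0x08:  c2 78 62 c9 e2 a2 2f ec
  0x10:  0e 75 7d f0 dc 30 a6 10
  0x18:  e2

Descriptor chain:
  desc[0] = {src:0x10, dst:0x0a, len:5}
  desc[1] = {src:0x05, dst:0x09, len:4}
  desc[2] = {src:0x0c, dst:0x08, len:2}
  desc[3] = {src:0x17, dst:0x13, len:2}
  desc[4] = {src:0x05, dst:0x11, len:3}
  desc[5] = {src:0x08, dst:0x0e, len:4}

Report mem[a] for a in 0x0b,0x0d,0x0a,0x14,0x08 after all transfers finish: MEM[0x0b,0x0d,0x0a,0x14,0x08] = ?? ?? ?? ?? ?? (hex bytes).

#0 dst[0x0a+5] := {0x0e,0x75,0x7d,0xf0,0xdc}
#1 dst[0x09+4] := {0xf6,0x75,0x19,0xc2}
#2 dst[0x08+2] := {0xc2,0xf0}
#3 dst[0x13+2] := {0x10,0xe2}
#4 dst[0x11+3] := {0xf6,0x75,0x19}
#5 dst[0x0e+4] := {0xc2,0xf0,0x75,0x19}
query mem[0x0b]=0x19, mem[0x0d]=0xf0, mem[0x0a]=0x75, mem[0x14]=0xe2, mem[0x08]=0xc2

MEM[0x0b,0x0d,0x0a,0x14,0x08] = 19 f0 75 e2 c2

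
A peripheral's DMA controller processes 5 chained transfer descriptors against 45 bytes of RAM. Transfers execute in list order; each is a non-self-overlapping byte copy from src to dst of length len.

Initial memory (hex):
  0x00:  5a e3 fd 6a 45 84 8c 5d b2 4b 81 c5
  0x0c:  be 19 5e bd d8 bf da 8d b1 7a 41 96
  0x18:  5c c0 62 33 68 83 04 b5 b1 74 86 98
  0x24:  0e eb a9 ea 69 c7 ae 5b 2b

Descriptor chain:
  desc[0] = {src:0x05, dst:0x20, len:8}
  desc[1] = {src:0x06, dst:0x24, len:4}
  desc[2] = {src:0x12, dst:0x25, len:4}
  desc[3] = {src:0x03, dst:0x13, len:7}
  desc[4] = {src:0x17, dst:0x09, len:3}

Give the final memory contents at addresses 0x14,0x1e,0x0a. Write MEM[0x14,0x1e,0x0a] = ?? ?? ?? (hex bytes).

MEM[0x14,0x1e,0x0a] = 45 04 b2

[0] 0x05->0x20 len=8 : 84 8c 5d b2 4b 81 c5 be
[1] 0x06->0x24 len=4 : 8c 5d b2 4b
[2] 0x12->0x25 len=4 : da 8d b1 7a
[3] 0x03->0x13 len=7 : 6a 45 84 8c 5d b2 4b
[4] 0x17->0x09 len=3 : 5d b2 4b
query mem[0x14]=0x45, mem[0x1e]=0x04, mem[0x0a]=0xb2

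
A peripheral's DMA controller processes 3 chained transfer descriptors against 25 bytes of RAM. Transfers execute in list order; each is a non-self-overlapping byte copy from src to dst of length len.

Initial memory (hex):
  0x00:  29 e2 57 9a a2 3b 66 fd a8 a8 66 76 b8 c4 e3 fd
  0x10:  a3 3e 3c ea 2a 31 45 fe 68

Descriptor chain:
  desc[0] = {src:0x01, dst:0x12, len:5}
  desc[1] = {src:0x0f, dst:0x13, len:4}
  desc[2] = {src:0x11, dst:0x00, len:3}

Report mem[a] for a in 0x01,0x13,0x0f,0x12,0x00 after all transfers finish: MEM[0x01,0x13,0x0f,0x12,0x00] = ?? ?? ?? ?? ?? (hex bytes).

MEM[0x01,0x13,0x0f,0x12,0x00] = e2 fd fd e2 3e

D0: mem[0x12..0x16] <- [e2 57 9a a2 3b]
D1: mem[0x13..0x16] <- [fd a3 3e e2]
D2: mem[0x00..0x02] <- [3e e2 fd]
query mem[0x01]=0xe2, mem[0x13]=0xfd, mem[0x0f]=0xfd, mem[0x12]=0xe2, mem[0x00]=0x3e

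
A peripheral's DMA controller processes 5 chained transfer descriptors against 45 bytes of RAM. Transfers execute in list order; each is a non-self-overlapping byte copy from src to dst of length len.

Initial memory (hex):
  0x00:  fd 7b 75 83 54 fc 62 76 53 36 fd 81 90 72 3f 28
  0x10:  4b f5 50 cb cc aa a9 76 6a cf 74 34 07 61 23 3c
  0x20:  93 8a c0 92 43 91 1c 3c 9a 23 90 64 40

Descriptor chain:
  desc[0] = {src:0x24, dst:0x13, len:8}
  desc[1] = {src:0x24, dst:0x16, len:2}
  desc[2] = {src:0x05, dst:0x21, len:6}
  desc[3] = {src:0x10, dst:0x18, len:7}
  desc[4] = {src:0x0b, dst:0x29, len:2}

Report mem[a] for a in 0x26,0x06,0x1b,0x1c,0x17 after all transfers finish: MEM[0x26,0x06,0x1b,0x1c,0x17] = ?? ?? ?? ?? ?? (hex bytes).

MEM[0x26,0x06,0x1b,0x1c,0x17] = fd 62 43 91 91

[0] 0x24->0x13 len=8 : 43 91 1c 3c 9a 23 90 64
[1] 0x24->0x16 len=2 : 43 91
[2] 0x05->0x21 len=6 : fc 62 76 53 36 fd
[3] 0x10->0x18 len=7 : 4b f5 50 43 91 1c 43
[4] 0x0b->0x29 len=2 : 81 90
query mem[0x26]=0xfd, mem[0x06]=0x62, mem[0x1b]=0x43, mem[0x1c]=0x91, mem[0x17]=0x91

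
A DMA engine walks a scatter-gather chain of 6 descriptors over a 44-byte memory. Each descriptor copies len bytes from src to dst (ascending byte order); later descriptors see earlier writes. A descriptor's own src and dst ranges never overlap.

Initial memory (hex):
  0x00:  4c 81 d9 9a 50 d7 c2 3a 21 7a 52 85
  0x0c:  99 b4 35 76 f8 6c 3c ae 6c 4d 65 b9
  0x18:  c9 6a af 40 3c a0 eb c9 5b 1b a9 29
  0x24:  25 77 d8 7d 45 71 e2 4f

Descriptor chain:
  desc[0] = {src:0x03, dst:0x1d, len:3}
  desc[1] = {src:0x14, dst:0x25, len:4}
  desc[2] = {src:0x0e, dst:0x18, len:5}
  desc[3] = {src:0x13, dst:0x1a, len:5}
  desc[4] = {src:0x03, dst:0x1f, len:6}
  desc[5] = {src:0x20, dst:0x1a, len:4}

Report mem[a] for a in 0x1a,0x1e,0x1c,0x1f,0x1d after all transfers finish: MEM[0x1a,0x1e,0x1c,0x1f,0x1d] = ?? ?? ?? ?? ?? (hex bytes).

MEM[0x1a,0x1e,0x1c,0x1f,0x1d] = 50 b9 c2 9a 3a

#0 dst[0x1d+3] := {0x9a,0x50,0xd7}
#1 dst[0x25+4] := {0x6c,0x4d,0x65,0xb9}
#2 dst[0x18+5] := {0x35,0x76,0xf8,0x6c,0x3c}
#3 dst[0x1a+5] := {0xae,0x6c,0x4d,0x65,0xb9}
#4 dst[0x1f+6] := {0x9a,0x50,0xd7,0xc2,0x3a,0x21}
#5 dst[0x1a+4] := {0x50,0xd7,0xc2,0x3a}
query mem[0x1a]=0x50, mem[0x1e]=0xb9, mem[0x1c]=0xc2, mem[0x1f]=0x9a, mem[0x1d]=0x3a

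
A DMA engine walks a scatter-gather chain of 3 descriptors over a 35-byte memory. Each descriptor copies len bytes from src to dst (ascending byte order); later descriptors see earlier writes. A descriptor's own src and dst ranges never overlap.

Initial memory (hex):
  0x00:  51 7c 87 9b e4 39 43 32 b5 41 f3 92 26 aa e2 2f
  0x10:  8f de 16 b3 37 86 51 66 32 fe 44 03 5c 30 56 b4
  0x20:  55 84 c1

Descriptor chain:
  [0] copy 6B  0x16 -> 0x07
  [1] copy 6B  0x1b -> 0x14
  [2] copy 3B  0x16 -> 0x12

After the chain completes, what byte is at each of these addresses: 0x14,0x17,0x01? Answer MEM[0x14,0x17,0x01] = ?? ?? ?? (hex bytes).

MEM[0x14,0x17,0x01] = b4 56 7c

  after D0: wrote 6B at 0x07 = 516632fe4403
  after D1: wrote 6B at 0x14 = 035c3056b455
  after D2: wrote 3B at 0x12 = 3056b4
query mem[0x14]=0xb4, mem[0x17]=0x56, mem[0x01]=0x7c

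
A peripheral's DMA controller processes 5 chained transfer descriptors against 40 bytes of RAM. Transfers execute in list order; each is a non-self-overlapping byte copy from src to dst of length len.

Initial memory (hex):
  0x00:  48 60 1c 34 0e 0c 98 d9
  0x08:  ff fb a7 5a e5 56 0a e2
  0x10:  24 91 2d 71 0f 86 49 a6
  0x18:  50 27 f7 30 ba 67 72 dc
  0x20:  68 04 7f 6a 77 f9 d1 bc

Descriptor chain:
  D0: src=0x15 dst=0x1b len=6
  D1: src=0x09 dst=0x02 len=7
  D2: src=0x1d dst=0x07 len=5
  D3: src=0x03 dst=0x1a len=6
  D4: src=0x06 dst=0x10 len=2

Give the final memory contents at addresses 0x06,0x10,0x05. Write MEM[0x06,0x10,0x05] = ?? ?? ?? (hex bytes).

D0: mem[0x1b..0x20] <- [86 49 a6 50 27 f7]
D1: mem[0x02..0x08] <- [fb a7 5a e5 56 0a e2]
D2: mem[0x07..0x0b] <- [a6 50 27 f7 04]
D3: mem[0x1a..0x1f] <- [a7 5a e5 56 a6 50]
D4: mem[0x10..0x11] <- [56 a6]
query mem[0x06]=0x56, mem[0x10]=0x56, mem[0x05]=0xe5

MEM[0x06,0x10,0x05] = 56 56 e5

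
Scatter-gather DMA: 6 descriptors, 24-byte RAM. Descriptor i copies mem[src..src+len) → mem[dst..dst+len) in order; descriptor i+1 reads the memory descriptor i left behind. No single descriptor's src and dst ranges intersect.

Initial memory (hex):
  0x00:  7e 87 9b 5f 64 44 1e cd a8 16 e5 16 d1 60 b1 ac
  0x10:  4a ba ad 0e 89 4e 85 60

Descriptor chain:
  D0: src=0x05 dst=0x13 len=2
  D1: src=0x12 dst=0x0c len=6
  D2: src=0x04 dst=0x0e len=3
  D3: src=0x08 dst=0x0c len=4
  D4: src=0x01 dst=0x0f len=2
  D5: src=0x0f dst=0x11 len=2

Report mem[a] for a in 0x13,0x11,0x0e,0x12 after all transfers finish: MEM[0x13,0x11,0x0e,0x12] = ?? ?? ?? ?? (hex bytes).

[0] 0x05->0x13 len=2 : 44 1e
[1] 0x12->0x0c len=6 : ad 44 1e 4e 85 60
[2] 0x04->0x0e len=3 : 64 44 1e
[3] 0x08->0x0c len=4 : a8 16 e5 16
[4] 0x01->0x0f len=2 : 87 9b
[5] 0x0f->0x11 len=2 : 87 9b
query mem[0x13]=0x44, mem[0x11]=0x87, mem[0x0e]=0xe5, mem[0x12]=0x9b

MEM[0x13,0x11,0x0e,0x12] = 44 87 e5 9b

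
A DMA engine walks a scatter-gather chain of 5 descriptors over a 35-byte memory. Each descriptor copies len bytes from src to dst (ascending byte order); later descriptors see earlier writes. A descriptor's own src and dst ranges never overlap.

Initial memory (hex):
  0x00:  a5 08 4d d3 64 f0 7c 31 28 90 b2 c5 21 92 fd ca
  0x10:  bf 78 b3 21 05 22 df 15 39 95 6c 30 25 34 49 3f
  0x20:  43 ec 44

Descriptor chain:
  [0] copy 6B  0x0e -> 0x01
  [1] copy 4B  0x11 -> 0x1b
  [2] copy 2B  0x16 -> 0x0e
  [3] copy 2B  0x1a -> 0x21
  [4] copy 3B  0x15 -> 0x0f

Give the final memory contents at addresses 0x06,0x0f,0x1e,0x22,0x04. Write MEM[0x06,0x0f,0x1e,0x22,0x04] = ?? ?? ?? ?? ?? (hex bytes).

D0: mem[0x01..0x06] <- [fd ca bf 78 b3 21]
D1: mem[0x1b..0x1e] <- [78 b3 21 05]
D2: mem[0x0e..0x0f] <- [df 15]
D3: mem[0x21..0x22] <- [6c 78]
D4: mem[0x0f..0x11] <- [22 df 15]
query mem[0x06]=0x21, mem[0x0f]=0x22, mem[0x1e]=0x05, mem[0x22]=0x78, mem[0x04]=0x78

MEM[0x06,0x0f,0x1e,0x22,0x04] = 21 22 05 78 78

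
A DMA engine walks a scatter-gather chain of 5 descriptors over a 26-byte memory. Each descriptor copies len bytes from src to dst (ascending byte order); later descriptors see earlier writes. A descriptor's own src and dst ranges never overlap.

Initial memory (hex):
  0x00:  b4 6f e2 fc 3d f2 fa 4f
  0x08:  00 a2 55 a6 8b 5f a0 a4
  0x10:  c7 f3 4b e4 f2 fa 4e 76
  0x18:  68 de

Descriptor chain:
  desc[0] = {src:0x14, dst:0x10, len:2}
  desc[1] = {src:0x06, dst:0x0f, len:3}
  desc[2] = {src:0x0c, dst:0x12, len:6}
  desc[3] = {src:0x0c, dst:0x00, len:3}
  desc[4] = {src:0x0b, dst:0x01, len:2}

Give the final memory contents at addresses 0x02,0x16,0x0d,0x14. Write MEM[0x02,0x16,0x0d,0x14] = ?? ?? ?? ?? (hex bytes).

MEM[0x02,0x16,0x0d,0x14] = 8b 4f 5f a0

  after D0: wrote 2B at 0x10 = f2fa
  after D1: wrote 3B at 0x0f = fa4f00
  after D2: wrote 6B at 0x12 = 8b5fa0fa4f00
  after D3: wrote 3B at 0x00 = 8b5fa0
  after D4: wrote 2B at 0x01 = a68b
query mem[0x02]=0x8b, mem[0x16]=0x4f, mem[0x0d]=0x5f, mem[0x14]=0xa0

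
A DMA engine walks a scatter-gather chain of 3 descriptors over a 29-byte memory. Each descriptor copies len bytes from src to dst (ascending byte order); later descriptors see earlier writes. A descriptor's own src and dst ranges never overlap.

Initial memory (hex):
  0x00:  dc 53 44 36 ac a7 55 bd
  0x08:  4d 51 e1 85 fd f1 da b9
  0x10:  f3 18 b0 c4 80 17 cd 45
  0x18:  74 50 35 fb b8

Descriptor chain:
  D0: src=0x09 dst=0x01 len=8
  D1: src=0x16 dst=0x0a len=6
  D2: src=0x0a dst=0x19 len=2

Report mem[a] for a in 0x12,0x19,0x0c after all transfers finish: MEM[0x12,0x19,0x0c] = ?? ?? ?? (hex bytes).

#0 dst[0x01+8] := {0x51,0xe1,0x85,0xfd,0xf1,0xda,0xb9,0xf3}
#1 dst[0x0a+6] := {0xcd,0x45,0x74,0x50,0x35,0xfb}
#2 dst[0x19+2] := {0xcd,0x45}
query mem[0x12]=0xb0, mem[0x19]=0xcd, mem[0x0c]=0x74

MEM[0x12,0x19,0x0c] = b0 cd 74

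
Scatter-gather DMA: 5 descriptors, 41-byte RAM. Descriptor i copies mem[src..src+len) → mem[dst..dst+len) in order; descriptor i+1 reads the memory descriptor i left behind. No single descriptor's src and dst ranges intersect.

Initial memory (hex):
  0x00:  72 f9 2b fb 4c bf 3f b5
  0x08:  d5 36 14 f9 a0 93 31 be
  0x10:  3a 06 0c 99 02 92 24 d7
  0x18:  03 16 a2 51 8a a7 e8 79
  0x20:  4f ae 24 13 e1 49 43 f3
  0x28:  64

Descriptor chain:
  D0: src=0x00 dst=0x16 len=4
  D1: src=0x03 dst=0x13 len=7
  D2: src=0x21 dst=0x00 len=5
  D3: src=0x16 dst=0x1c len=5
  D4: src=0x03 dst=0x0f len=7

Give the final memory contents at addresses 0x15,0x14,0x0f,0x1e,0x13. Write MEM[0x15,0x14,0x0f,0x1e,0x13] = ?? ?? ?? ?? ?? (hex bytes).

D0: mem[0x16..0x19] <- [72 f9 2b fb]
D1: mem[0x13..0x19] <- [fb 4c bf 3f b5 d5 36]
D2: mem[0x00..0x04] <- [ae 24 13 e1 49]
D3: mem[0x1c..0x20] <- [3f b5 d5 36 a2]
D4: mem[0x0f..0x15] <- [e1 49 bf 3f b5 d5 36]
query mem[0x15]=0x36, mem[0x14]=0xd5, mem[0x0f]=0xe1, mem[0x1e]=0xd5, mem[0x13]=0xb5

MEM[0x15,0x14,0x0f,0x1e,0x13] = 36 d5 e1 d5 b5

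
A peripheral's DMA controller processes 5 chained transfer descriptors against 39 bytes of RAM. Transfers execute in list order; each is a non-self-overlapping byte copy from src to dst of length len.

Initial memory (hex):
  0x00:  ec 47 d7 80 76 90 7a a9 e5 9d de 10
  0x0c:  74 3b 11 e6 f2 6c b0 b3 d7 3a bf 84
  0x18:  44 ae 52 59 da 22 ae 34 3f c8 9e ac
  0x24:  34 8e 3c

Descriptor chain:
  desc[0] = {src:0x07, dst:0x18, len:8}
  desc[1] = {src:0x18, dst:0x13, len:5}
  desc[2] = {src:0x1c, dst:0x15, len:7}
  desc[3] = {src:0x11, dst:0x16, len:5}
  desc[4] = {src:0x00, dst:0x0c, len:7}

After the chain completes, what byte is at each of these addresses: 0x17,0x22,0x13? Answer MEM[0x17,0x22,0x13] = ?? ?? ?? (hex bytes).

D0: mem[0x18..0x1f] <- [a9 e5 9d de 10 74 3b 11]
D1: mem[0x13..0x17] <- [a9 e5 9d de 10]
D2: mem[0x15..0x1b] <- [10 74 3b 11 3f c8 9e]
D3: mem[0x16..0x1a] <- [6c b0 a9 e5 10]
D4: mem[0x0c..0x12] <- [ec 47 d7 80 76 90 7a]
query mem[0x17]=0xb0, mem[0x22]=0x9e, mem[0x13]=0xa9

MEM[0x17,0x22,0x13] = b0 9e a9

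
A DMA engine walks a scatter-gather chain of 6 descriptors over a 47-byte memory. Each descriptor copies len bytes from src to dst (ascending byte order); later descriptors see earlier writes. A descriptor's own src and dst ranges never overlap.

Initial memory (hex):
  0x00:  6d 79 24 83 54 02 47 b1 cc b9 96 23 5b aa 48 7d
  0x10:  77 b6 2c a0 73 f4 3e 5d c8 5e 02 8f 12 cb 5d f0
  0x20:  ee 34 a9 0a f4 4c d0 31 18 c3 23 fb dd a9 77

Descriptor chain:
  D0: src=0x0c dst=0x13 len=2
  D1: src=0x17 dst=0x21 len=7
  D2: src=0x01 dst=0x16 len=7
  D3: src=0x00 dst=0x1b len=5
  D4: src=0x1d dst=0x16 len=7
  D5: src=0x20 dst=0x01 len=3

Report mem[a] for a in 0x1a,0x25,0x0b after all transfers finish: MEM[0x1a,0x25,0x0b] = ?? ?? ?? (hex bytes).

#0 dst[0x13+2] := {0x5b,0xaa}
#1 dst[0x21+7] := {0x5d,0xc8,0x5e,0x02,0x8f,0x12,0xcb}
#2 dst[0x16+7] := {0x79,0x24,0x83,0x54,0x02,0x47,0xb1}
#3 dst[0x1b+5] := {0x6d,0x79,0x24,0x83,0x54}
#4 dst[0x16+7] := {0x24,0x83,0x54,0xee,0x5d,0xc8,0x5e}
#5 dst[0x01+3] := {0xee,0x5d,0xc8}
query mem[0x1a]=0x5d, mem[0x25]=0x8f, mem[0x0b]=0x23

MEM[0x1a,0x25,0x0b] = 5d 8f 23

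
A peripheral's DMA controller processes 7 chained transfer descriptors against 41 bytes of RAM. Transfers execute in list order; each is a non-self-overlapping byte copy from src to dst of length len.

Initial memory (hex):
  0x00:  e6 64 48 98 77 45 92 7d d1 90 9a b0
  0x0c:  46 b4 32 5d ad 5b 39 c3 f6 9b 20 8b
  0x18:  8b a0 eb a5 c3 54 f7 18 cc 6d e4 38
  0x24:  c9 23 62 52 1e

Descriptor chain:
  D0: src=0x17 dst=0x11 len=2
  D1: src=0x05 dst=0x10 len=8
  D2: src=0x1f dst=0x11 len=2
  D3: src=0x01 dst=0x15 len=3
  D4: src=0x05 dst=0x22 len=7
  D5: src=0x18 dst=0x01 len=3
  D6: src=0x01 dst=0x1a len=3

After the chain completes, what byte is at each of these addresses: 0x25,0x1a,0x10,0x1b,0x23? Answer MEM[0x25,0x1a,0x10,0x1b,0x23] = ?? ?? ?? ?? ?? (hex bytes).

MEM[0x25,0x1a,0x10,0x1b,0x23] = d1 8b 45 a0 92

D0: mem[0x11..0x12] <- [8b 8b]
D1: mem[0x10..0x17] <- [45 92 7d d1 90 9a b0 46]
D2: mem[0x11..0x12] <- [18 cc]
D3: mem[0x15..0x17] <- [64 48 98]
D4: mem[0x22..0x28] <- [45 92 7d d1 90 9a b0]
D5: mem[0x01..0x03] <- [8b a0 eb]
D6: mem[0x1a..0x1c] <- [8b a0 eb]
query mem[0x25]=0xd1, mem[0x1a]=0x8b, mem[0x10]=0x45, mem[0x1b]=0xa0, mem[0x23]=0x92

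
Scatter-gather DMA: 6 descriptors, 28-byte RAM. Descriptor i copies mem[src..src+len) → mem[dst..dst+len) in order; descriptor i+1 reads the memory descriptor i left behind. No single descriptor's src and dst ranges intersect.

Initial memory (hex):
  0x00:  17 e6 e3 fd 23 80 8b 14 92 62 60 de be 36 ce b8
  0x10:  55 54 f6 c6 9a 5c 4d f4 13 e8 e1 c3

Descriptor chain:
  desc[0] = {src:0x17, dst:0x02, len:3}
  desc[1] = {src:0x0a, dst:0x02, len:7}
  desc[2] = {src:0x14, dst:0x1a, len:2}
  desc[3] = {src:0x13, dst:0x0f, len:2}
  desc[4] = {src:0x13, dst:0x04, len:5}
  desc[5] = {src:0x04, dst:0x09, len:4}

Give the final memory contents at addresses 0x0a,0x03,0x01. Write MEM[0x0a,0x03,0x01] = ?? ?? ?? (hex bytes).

MEM[0x0a,0x03,0x01] = 9a de e6

[0] 0x17->0x02 len=3 : f4 13 e8
[1] 0x0a->0x02 len=7 : 60 de be 36 ce b8 55
[2] 0x14->0x1a len=2 : 9a 5c
[3] 0x13->0x0f len=2 : c6 9a
[4] 0x13->0x04 len=5 : c6 9a 5c 4d f4
[5] 0x04->0x09 len=4 : c6 9a 5c 4d
query mem[0x0a]=0x9a, mem[0x03]=0xde, mem[0x01]=0xe6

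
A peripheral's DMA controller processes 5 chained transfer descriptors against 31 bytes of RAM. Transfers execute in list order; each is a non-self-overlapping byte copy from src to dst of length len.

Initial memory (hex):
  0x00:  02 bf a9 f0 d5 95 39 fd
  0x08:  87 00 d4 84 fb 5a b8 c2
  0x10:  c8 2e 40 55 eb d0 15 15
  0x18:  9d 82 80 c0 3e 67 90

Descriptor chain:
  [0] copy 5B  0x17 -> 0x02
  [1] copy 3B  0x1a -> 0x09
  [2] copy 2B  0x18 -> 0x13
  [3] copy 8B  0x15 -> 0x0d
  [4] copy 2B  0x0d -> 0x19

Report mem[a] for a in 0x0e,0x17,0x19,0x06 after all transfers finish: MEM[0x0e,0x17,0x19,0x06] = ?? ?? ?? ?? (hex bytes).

MEM[0x0e,0x17,0x19,0x06] = 15 15 d0 c0

D0: mem[0x02..0x06] <- [15 9d 82 80 c0]
D1: mem[0x09..0x0b] <- [80 c0 3e]
D2: mem[0x13..0x14] <- [9d 82]
D3: mem[0x0d..0x14] <- [d0 15 15 9d 82 80 c0 3e]
D4: mem[0x19..0x1a] <- [d0 15]
query mem[0x0e]=0x15, mem[0x17]=0x15, mem[0x19]=0xd0, mem[0x06]=0xc0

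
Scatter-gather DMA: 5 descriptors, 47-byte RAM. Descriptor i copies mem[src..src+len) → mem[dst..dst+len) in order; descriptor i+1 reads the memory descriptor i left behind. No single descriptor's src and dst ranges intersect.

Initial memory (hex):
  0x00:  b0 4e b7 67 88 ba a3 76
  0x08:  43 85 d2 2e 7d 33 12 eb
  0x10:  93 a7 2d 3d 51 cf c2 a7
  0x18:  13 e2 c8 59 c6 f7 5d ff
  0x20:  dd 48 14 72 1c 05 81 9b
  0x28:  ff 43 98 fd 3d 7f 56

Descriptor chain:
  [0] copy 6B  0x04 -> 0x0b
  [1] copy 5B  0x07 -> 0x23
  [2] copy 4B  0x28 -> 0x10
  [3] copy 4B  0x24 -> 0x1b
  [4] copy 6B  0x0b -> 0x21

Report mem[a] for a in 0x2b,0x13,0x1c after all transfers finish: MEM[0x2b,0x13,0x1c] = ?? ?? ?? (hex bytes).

D0: mem[0x0b..0x10] <- [88 ba a3 76 43 85]
D1: mem[0x23..0x27] <- [76 43 85 d2 88]
D2: mem[0x10..0x13] <- [ff 43 98 fd]
D3: mem[0x1b..0x1e] <- [43 85 d2 88]
D4: mem[0x21..0x26] <- [88 ba a3 76 43 ff]
query mem[0x2b]=0xfd, mem[0x13]=0xfd, mem[0x1c]=0x85

MEM[0x2b,0x13,0x1c] = fd fd 85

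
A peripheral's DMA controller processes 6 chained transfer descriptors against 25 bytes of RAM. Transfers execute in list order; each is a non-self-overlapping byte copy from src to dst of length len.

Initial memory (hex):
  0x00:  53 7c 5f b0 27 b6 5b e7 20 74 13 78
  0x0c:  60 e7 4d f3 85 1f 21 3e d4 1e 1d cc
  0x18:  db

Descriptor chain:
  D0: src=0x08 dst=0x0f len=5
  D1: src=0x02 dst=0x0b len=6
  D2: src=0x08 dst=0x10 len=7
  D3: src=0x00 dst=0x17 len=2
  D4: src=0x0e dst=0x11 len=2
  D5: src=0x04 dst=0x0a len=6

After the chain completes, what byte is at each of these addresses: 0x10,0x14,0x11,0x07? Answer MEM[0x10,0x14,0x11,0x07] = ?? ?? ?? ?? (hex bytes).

  after D0: wrote 5B at 0x0f = 2074137860
  after D1: wrote 6B at 0x0b = 5fb027b65be7
  after D2: wrote 7B at 0x10 = 2074135fb027b6
  after D3: wrote 2B at 0x17 = 537c
  after D4: wrote 2B at 0x11 = b65b
  after D5: wrote 6B at 0x0a = 27b65be72074
query mem[0x10]=0x20, mem[0x14]=0xb0, mem[0x11]=0xb6, mem[0x07]=0xe7

MEM[0x10,0x14,0x11,0x07] = 20 b0 b6 e7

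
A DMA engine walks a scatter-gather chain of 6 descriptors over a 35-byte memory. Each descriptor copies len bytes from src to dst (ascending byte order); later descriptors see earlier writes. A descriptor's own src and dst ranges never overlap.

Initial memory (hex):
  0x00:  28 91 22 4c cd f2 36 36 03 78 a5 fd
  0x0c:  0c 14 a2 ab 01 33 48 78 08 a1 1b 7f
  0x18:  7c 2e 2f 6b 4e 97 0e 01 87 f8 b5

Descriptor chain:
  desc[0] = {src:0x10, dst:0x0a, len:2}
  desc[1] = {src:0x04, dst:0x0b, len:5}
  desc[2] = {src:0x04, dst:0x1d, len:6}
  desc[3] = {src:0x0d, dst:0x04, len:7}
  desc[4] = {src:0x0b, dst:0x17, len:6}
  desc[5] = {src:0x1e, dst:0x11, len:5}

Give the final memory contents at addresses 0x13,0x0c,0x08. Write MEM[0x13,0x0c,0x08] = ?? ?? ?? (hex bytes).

MEM[0x13,0x0c,0x08] = 36 f2 33

D0: mem[0x0a..0x0b] <- [01 33]
D1: mem[0x0b..0x0f] <- [cd f2 36 36 03]
D2: mem[0x1d..0x22] <- [cd f2 36 36 03 78]
D3: mem[0x04..0x0a] <- [36 36 03 01 33 48 78]
D4: mem[0x17..0x1c] <- [cd f2 36 36 03 01]
D5: mem[0x11..0x15] <- [f2 36 36 03 78]
query mem[0x13]=0x36, mem[0x0c]=0xf2, mem[0x08]=0x33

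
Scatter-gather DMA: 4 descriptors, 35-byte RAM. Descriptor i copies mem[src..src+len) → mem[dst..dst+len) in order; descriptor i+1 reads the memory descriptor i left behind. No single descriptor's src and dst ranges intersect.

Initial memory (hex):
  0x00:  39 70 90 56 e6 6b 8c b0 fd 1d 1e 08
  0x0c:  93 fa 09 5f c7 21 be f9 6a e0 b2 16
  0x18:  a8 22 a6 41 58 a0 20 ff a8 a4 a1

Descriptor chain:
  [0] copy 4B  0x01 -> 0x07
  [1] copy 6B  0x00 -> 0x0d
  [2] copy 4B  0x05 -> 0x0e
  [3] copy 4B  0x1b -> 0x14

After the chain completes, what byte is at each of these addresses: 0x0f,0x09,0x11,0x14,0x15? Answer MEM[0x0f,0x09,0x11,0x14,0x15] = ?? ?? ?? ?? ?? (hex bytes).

MEM[0x0f,0x09,0x11,0x14,0x15] = 8c 56 90 41 58

  after D0: wrote 4B at 0x07 = 709056e6
  after D1: wrote 6B at 0x0d = 39709056e66b
  after D2: wrote 4B at 0x0e = 6b8c7090
  after D3: wrote 4B at 0x14 = 4158a020
query mem[0x0f]=0x8c, mem[0x09]=0x56, mem[0x11]=0x90, mem[0x14]=0x41, mem[0x15]=0x58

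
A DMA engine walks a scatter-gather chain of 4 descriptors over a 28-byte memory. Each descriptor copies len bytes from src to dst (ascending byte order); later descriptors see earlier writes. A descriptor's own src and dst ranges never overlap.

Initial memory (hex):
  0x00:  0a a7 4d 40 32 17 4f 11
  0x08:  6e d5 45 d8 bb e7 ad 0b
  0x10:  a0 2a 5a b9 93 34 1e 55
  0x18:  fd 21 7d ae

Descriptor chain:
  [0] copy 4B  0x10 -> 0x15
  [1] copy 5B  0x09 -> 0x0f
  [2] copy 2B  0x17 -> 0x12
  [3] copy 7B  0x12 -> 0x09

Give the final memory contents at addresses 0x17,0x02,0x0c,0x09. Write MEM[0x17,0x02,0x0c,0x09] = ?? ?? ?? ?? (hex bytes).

MEM[0x17,0x02,0x0c,0x09] = 5a 4d a0 5a

#0 dst[0x15+4] := {0xa0,0x2a,0x5a,0xb9}
#1 dst[0x0f+5] := {0xd5,0x45,0xd8,0xbb,0xe7}
#2 dst[0x12+2] := {0x5a,0xb9}
#3 dst[0x09+7] := {0x5a,0xb9,0x93,0xa0,0x2a,0x5a,0xb9}
query mem[0x17]=0x5a, mem[0x02]=0x4d, mem[0x0c]=0xa0, mem[0x09]=0x5a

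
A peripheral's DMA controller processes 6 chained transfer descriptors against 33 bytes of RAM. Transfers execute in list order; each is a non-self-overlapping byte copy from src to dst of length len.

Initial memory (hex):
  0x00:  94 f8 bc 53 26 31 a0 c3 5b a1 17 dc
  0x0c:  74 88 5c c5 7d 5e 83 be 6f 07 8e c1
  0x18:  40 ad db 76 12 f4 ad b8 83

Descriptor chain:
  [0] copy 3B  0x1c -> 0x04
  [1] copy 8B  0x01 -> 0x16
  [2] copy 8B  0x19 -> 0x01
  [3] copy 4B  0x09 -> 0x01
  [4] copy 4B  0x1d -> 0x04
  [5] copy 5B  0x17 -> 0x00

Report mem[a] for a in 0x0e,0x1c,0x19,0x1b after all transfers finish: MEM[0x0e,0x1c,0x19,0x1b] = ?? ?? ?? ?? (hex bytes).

#0 dst[0x04+3] := {0x12,0xf4,0xad}
#1 dst[0x16+8] := {0xf8,0xbc,0x53,0x12,0xf4,0xad,0xc3,0x5b}
#2 dst[0x01+8] := {0x12,0xf4,0xad,0xc3,0x5b,0xad,0xb8,0x83}
#3 dst[0x01+4] := {0xa1,0x17,0xdc,0x74}
#4 dst[0x04+4] := {0x5b,0xad,0xb8,0x83}
#5 dst[0x00+5] := {0xbc,0x53,0x12,0xf4,0xad}
query mem[0x0e]=0x5c, mem[0x1c]=0xc3, mem[0x19]=0x12, mem[0x1b]=0xad

MEM[0x0e,0x1c,0x19,0x1b] = 5c c3 12 ad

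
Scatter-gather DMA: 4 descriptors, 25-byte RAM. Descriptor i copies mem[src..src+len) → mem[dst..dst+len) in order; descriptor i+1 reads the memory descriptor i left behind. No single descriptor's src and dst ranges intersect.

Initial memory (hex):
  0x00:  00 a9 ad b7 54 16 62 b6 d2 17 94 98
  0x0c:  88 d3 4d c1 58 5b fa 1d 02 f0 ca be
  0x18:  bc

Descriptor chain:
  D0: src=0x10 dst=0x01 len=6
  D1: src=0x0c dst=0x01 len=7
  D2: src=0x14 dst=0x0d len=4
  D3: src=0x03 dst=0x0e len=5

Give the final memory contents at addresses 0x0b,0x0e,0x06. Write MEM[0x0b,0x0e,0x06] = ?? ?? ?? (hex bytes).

MEM[0x0b,0x0e,0x06] = 98 4d 5b

[0] 0x10->0x01 len=6 : 58 5b fa 1d 02 f0
[1] 0x0c->0x01 len=7 : 88 d3 4d c1 58 5b fa
[2] 0x14->0x0d len=4 : 02 f0 ca be
[3] 0x03->0x0e len=5 : 4d c1 58 5b fa
query mem[0x0b]=0x98, mem[0x0e]=0x4d, mem[0x06]=0x5b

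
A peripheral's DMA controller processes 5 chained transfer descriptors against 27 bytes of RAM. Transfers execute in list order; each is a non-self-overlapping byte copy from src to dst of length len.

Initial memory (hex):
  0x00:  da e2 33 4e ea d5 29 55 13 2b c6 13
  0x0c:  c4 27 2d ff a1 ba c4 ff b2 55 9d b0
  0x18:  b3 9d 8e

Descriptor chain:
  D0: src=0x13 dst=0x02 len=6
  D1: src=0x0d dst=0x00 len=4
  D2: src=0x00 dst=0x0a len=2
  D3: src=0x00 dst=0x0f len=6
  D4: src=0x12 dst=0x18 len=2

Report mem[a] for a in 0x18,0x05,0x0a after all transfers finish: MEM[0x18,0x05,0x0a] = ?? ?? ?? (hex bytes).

[0] 0x13->0x02 len=6 : ff b2 55 9d b0 b3
[1] 0x0d->0x00 len=4 : 27 2d ff a1
[2] 0x00->0x0a len=2 : 27 2d
[3] 0x00->0x0f len=6 : 27 2d ff a1 55 9d
[4] 0x12->0x18 len=2 : a1 55
query mem[0x18]=0xa1, mem[0x05]=0x9d, mem[0x0a]=0x27

MEM[0x18,0x05,0x0a] = a1 9d 27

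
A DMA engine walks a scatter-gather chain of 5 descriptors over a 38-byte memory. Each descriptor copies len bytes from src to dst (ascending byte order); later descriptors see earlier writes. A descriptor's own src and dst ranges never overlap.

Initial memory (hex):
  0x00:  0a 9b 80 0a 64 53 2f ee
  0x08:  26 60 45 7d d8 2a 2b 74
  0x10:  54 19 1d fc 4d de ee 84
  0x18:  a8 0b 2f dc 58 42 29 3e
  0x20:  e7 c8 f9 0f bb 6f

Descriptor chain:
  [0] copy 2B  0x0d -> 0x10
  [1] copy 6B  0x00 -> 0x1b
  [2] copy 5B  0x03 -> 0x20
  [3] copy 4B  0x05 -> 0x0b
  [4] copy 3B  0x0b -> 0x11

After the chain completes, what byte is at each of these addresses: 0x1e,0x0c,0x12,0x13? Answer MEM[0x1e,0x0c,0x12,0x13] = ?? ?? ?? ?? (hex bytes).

MEM[0x1e,0x0c,0x12,0x13] = 0a 2f 2f ee

[0] 0x0d->0x10 len=2 : 2a 2b
[1] 0x00->0x1b len=6 : 0a 9b 80 0a 64 53
[2] 0x03->0x20 len=5 : 0a 64 53 2f ee
[3] 0x05->0x0b len=4 : 53 2f ee 26
[4] 0x0b->0x11 len=3 : 53 2f ee
query mem[0x1e]=0x0a, mem[0x0c]=0x2f, mem[0x12]=0x2f, mem[0x13]=0xee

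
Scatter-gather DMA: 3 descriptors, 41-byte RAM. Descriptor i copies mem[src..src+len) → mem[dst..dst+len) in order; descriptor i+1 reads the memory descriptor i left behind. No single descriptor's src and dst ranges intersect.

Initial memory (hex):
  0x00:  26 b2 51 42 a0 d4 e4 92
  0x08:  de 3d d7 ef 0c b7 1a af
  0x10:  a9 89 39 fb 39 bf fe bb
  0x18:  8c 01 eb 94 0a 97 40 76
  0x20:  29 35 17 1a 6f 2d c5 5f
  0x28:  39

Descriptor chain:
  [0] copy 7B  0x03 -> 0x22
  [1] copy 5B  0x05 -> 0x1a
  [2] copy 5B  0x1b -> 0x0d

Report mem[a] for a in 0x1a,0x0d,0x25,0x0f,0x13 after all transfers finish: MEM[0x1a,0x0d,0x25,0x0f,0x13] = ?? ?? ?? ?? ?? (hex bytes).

  after D0: wrote 7B at 0x22 = 42a0d4e492de3d
  after D1: wrote 5B at 0x1a = d4e492de3d
  after D2: wrote 5B at 0x0d = e492de3d76
query mem[0x1a]=0xd4, mem[0x0d]=0xe4, mem[0x25]=0xe4, mem[0x0f]=0xde, mem[0x13]=0xfb

MEM[0x1a,0x0d,0x25,0x0f,0x13] = d4 e4 e4 de fb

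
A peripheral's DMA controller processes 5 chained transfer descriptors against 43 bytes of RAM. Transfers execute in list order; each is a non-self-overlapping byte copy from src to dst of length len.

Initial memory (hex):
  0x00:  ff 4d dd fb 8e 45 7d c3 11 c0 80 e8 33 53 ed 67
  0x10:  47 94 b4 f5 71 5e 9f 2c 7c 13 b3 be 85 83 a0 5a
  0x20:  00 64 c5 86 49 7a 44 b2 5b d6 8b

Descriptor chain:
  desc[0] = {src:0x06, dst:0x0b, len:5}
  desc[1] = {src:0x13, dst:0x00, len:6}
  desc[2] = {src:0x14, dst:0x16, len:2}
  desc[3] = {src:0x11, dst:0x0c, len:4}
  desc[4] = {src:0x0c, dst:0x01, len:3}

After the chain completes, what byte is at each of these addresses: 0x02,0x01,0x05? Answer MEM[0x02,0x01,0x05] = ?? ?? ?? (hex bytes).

[0] 0x06->0x0b len=5 : 7d c3 11 c0 80
[1] 0x13->0x00 len=6 : f5 71 5e 9f 2c 7c
[2] 0x14->0x16 len=2 : 71 5e
[3] 0x11->0x0c len=4 : 94 b4 f5 71
[4] 0x0c->0x01 len=3 : 94 b4 f5
query mem[0x02]=0xb4, mem[0x01]=0x94, mem[0x05]=0x7c

MEM[0x02,0x01,0x05] = b4 94 7c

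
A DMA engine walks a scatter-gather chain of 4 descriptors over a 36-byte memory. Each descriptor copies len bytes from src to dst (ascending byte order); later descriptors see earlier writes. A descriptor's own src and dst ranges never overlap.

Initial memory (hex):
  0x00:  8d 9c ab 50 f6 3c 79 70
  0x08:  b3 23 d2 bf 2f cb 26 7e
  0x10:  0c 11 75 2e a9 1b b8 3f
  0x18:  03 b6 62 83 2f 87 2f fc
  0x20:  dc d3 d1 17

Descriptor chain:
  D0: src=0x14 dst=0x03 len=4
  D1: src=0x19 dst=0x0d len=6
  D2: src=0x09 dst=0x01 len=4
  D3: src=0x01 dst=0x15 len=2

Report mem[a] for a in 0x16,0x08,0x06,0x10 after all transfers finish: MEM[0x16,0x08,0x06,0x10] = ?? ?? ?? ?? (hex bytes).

D0: mem[0x03..0x06] <- [a9 1b b8 3f]
D1: mem[0x0d..0x12] <- [b6 62 83 2f 87 2f]
D2: mem[0x01..0x04] <- [23 d2 bf 2f]
D3: mem[0x15..0x16] <- [23 d2]
query mem[0x16]=0xd2, mem[0x08]=0xb3, mem[0x06]=0x3f, mem[0x10]=0x2f

MEM[0x16,0x08,0x06,0x10] = d2 b3 3f 2f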